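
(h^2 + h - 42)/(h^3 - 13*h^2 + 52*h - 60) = (h + 7)/(h^2 - 7*h + 10)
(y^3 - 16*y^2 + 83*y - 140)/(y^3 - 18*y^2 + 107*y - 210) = (y - 4)/(y - 6)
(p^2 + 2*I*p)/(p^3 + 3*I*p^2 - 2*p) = 1/(p + I)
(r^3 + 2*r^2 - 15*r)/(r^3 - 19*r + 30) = r/(r - 2)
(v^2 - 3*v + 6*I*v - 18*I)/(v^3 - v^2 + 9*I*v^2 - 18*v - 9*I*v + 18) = (v - 3)/(v^2 + v*(-1 + 3*I) - 3*I)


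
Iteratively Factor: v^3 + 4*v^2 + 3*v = (v + 3)*(v^2 + v) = v*(v + 3)*(v + 1)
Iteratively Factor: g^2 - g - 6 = (g - 3)*(g + 2)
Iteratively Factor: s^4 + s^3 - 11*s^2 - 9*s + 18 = (s + 3)*(s^3 - 2*s^2 - 5*s + 6) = (s - 1)*(s + 3)*(s^2 - s - 6) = (s - 1)*(s + 2)*(s + 3)*(s - 3)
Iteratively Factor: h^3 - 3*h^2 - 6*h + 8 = (h + 2)*(h^2 - 5*h + 4) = (h - 1)*(h + 2)*(h - 4)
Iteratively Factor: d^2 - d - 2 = (d + 1)*(d - 2)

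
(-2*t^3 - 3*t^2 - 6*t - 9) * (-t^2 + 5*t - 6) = 2*t^5 - 7*t^4 + 3*t^3 - 3*t^2 - 9*t + 54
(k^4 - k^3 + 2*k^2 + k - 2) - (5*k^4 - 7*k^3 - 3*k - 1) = -4*k^4 + 6*k^3 + 2*k^2 + 4*k - 1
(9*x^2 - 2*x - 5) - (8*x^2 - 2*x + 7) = x^2 - 12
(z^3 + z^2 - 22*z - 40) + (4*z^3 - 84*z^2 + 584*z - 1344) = 5*z^3 - 83*z^2 + 562*z - 1384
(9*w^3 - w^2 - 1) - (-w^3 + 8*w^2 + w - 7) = 10*w^3 - 9*w^2 - w + 6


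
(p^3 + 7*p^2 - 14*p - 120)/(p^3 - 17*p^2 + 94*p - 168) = (p^2 + 11*p + 30)/(p^2 - 13*p + 42)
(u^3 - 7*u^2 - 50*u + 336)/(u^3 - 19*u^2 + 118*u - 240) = (u + 7)/(u - 5)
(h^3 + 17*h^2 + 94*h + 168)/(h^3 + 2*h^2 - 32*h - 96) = (h^2 + 13*h + 42)/(h^2 - 2*h - 24)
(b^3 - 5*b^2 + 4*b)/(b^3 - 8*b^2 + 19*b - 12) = b/(b - 3)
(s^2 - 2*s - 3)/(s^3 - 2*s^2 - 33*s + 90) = (s + 1)/(s^2 + s - 30)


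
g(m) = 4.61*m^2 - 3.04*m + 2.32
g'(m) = 9.22*m - 3.04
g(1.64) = 9.73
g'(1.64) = 12.08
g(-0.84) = 8.13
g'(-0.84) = -10.78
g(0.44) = 1.87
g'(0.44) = 1.02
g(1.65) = 9.85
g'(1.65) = 12.17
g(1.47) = 7.81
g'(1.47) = 10.51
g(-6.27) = 202.61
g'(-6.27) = -60.85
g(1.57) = 8.91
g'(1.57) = 11.44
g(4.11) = 67.70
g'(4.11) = 34.85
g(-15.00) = 1085.17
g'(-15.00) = -141.34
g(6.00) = 150.04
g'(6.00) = 52.28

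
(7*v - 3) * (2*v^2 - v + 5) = 14*v^3 - 13*v^2 + 38*v - 15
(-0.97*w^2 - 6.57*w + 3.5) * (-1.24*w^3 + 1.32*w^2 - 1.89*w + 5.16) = 1.2028*w^5 + 6.8664*w^4 - 11.1791*w^3 + 12.0321*w^2 - 40.5162*w + 18.06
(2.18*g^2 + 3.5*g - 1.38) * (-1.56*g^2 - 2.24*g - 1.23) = -3.4008*g^4 - 10.3432*g^3 - 8.3686*g^2 - 1.2138*g + 1.6974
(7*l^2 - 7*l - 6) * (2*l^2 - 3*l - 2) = 14*l^4 - 35*l^3 - 5*l^2 + 32*l + 12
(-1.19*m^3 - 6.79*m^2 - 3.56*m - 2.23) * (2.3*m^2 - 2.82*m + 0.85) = -2.737*m^5 - 12.2612*m^4 + 9.9483*m^3 - 0.8613*m^2 + 3.2626*m - 1.8955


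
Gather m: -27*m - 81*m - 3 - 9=-108*m - 12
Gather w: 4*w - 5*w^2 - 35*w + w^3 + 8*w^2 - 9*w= w^3 + 3*w^2 - 40*w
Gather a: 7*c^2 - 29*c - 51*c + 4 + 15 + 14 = 7*c^2 - 80*c + 33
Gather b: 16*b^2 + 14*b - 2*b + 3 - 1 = 16*b^2 + 12*b + 2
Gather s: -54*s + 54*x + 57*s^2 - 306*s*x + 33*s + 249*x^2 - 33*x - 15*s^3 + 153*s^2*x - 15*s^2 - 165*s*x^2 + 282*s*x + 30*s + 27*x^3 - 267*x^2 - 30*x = -15*s^3 + s^2*(153*x + 42) + s*(-165*x^2 - 24*x + 9) + 27*x^3 - 18*x^2 - 9*x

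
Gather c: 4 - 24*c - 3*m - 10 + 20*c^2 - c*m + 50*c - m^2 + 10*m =20*c^2 + c*(26 - m) - m^2 + 7*m - 6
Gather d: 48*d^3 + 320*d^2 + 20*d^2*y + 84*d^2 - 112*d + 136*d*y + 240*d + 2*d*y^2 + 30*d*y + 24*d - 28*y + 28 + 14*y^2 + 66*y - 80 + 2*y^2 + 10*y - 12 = 48*d^3 + d^2*(20*y + 404) + d*(2*y^2 + 166*y + 152) + 16*y^2 + 48*y - 64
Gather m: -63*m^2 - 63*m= -63*m^2 - 63*m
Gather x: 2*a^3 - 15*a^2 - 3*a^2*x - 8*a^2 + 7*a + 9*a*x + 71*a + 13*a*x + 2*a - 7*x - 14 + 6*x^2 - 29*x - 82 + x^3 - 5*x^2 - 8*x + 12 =2*a^3 - 23*a^2 + 80*a + x^3 + x^2 + x*(-3*a^2 + 22*a - 44) - 84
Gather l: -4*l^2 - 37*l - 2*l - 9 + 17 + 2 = -4*l^2 - 39*l + 10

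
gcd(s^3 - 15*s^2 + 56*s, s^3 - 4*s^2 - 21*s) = s^2 - 7*s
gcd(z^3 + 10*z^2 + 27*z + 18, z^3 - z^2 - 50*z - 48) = z^2 + 7*z + 6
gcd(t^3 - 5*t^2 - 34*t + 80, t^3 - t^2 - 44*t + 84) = t - 2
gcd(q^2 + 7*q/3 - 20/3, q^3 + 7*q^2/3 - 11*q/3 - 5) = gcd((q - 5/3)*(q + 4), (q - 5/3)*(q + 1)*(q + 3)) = q - 5/3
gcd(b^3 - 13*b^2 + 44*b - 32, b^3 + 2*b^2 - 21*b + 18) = b - 1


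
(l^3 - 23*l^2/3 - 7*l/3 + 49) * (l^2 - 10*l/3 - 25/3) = l^5 - 11*l^4 + 134*l^3/9 + 362*l^2/3 - 1295*l/9 - 1225/3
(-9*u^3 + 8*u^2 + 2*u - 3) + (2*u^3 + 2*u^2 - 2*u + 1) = -7*u^3 + 10*u^2 - 2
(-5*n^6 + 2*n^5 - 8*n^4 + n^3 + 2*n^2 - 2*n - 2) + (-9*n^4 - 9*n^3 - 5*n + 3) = -5*n^6 + 2*n^5 - 17*n^4 - 8*n^3 + 2*n^2 - 7*n + 1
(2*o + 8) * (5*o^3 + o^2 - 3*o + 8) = 10*o^4 + 42*o^3 + 2*o^2 - 8*o + 64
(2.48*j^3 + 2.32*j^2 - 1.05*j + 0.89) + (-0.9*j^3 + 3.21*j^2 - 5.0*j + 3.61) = 1.58*j^3 + 5.53*j^2 - 6.05*j + 4.5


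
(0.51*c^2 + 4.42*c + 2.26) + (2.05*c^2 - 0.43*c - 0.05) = 2.56*c^2 + 3.99*c + 2.21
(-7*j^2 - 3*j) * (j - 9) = -7*j^3 + 60*j^2 + 27*j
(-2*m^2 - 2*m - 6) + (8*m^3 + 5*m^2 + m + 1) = 8*m^3 + 3*m^2 - m - 5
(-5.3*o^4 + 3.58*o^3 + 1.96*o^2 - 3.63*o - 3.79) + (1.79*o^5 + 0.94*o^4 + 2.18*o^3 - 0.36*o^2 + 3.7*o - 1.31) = 1.79*o^5 - 4.36*o^4 + 5.76*o^3 + 1.6*o^2 + 0.0700000000000003*o - 5.1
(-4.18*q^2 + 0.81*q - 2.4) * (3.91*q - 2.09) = -16.3438*q^3 + 11.9033*q^2 - 11.0769*q + 5.016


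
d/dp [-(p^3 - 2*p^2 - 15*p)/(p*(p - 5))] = -1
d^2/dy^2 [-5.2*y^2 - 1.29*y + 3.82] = -10.4000000000000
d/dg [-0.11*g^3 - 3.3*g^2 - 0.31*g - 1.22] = -0.33*g^2 - 6.6*g - 0.31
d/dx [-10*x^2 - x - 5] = -20*x - 1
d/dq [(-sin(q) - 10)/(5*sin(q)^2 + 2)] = (5*sin(q)^2 + 100*sin(q) - 2)*cos(q)/(5*sin(q)^2 + 2)^2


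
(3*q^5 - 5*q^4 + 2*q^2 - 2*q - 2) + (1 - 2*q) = 3*q^5 - 5*q^4 + 2*q^2 - 4*q - 1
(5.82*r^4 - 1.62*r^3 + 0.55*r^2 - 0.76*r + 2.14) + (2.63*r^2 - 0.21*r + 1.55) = 5.82*r^4 - 1.62*r^3 + 3.18*r^2 - 0.97*r + 3.69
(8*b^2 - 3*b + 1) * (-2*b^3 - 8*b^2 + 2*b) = -16*b^5 - 58*b^4 + 38*b^3 - 14*b^2 + 2*b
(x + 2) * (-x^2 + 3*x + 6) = -x^3 + x^2 + 12*x + 12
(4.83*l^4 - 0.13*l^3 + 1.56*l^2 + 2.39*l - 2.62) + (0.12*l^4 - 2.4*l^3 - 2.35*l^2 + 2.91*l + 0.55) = 4.95*l^4 - 2.53*l^3 - 0.79*l^2 + 5.3*l - 2.07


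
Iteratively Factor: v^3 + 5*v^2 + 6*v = (v + 3)*(v^2 + 2*v) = v*(v + 3)*(v + 2)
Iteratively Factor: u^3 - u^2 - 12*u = (u - 4)*(u^2 + 3*u) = (u - 4)*(u + 3)*(u)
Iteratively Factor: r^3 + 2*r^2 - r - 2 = (r + 1)*(r^2 + r - 2) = (r - 1)*(r + 1)*(r + 2)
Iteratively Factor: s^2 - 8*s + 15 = (s - 3)*(s - 5)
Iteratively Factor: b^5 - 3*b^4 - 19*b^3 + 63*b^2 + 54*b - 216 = (b + 2)*(b^4 - 5*b^3 - 9*b^2 + 81*b - 108) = (b - 3)*(b + 2)*(b^3 - 2*b^2 - 15*b + 36) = (b - 3)^2*(b + 2)*(b^2 + b - 12) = (b - 3)^2*(b + 2)*(b + 4)*(b - 3)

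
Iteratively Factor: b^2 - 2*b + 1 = (b - 1)*(b - 1)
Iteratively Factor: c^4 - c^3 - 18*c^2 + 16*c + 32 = (c + 4)*(c^3 - 5*c^2 + 2*c + 8) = (c - 2)*(c + 4)*(c^2 - 3*c - 4) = (c - 4)*(c - 2)*(c + 4)*(c + 1)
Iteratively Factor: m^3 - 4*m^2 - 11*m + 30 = (m - 2)*(m^2 - 2*m - 15) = (m - 5)*(m - 2)*(m + 3)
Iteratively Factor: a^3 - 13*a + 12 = (a + 4)*(a^2 - 4*a + 3) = (a - 3)*(a + 4)*(a - 1)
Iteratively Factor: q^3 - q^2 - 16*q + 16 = (q - 1)*(q^2 - 16) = (q - 4)*(q - 1)*(q + 4)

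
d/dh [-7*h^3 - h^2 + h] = -21*h^2 - 2*h + 1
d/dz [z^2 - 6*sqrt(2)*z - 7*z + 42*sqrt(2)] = 2*z - 6*sqrt(2) - 7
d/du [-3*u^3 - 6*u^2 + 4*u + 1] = -9*u^2 - 12*u + 4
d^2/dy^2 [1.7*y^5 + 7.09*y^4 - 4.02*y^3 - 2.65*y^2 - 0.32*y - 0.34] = 34.0*y^3 + 85.08*y^2 - 24.12*y - 5.3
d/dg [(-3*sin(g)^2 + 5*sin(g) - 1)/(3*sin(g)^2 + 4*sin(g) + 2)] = (-27*sin(g)^2 - 6*sin(g) + 14)*cos(g)/(3*sin(g)^2 + 4*sin(g) + 2)^2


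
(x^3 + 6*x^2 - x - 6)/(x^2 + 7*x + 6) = x - 1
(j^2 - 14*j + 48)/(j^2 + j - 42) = (j - 8)/(j + 7)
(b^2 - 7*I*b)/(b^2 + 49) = b/(b + 7*I)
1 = 1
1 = 1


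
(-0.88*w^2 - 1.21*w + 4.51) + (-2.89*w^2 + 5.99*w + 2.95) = -3.77*w^2 + 4.78*w + 7.46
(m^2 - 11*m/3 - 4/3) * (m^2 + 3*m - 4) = m^4 - 2*m^3/3 - 49*m^2/3 + 32*m/3 + 16/3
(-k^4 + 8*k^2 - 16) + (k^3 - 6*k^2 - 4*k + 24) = -k^4 + k^3 + 2*k^2 - 4*k + 8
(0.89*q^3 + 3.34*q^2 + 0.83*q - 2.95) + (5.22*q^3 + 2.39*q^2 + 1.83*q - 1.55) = 6.11*q^3 + 5.73*q^2 + 2.66*q - 4.5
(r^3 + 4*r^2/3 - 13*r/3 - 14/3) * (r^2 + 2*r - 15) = r^5 + 10*r^4/3 - 50*r^3/3 - 100*r^2/3 + 167*r/3 + 70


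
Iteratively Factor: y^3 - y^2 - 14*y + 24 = (y - 2)*(y^2 + y - 12) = (y - 2)*(y + 4)*(y - 3)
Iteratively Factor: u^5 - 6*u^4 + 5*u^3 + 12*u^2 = (u)*(u^4 - 6*u^3 + 5*u^2 + 12*u) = u*(u - 4)*(u^3 - 2*u^2 - 3*u) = u*(u - 4)*(u + 1)*(u^2 - 3*u) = u^2*(u - 4)*(u + 1)*(u - 3)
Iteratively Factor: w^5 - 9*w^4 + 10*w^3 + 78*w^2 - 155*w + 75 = (w - 1)*(w^4 - 8*w^3 + 2*w^2 + 80*w - 75) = (w - 5)*(w - 1)*(w^3 - 3*w^2 - 13*w + 15) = (w - 5)^2*(w - 1)*(w^2 + 2*w - 3) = (w - 5)^2*(w - 1)*(w + 3)*(w - 1)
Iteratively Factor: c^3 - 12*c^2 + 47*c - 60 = (c - 5)*(c^2 - 7*c + 12) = (c - 5)*(c - 4)*(c - 3)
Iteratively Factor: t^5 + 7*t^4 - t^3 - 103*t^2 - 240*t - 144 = (t - 4)*(t^4 + 11*t^3 + 43*t^2 + 69*t + 36) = (t - 4)*(t + 3)*(t^3 + 8*t^2 + 19*t + 12) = (t - 4)*(t + 3)*(t + 4)*(t^2 + 4*t + 3) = (t - 4)*(t + 1)*(t + 3)*(t + 4)*(t + 3)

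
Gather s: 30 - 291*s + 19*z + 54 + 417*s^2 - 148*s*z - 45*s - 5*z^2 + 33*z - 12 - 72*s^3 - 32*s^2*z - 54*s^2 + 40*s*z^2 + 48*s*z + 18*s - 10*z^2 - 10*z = -72*s^3 + s^2*(363 - 32*z) + s*(40*z^2 - 100*z - 318) - 15*z^2 + 42*z + 72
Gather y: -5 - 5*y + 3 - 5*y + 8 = 6 - 10*y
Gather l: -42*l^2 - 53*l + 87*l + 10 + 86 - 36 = -42*l^2 + 34*l + 60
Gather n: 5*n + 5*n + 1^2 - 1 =10*n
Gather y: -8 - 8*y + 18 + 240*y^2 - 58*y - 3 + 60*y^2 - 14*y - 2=300*y^2 - 80*y + 5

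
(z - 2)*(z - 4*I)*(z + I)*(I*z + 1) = I*z^4 + 4*z^3 - 2*I*z^3 - 8*z^2 + I*z^2 + 4*z - 2*I*z - 8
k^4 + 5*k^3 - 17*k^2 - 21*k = k*(k - 3)*(k + 1)*(k + 7)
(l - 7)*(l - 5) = l^2 - 12*l + 35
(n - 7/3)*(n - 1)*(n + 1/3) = n^3 - 3*n^2 + 11*n/9 + 7/9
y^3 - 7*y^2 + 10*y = y*(y - 5)*(y - 2)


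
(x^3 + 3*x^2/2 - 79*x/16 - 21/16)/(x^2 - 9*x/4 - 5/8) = (4*x^2 + 5*x - 21)/(2*(2*x - 5))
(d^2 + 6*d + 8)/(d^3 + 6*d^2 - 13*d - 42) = (d + 4)/(d^2 + 4*d - 21)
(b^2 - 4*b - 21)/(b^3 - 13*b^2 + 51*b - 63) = (b + 3)/(b^2 - 6*b + 9)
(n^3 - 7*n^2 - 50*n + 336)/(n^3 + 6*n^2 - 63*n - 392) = (n - 6)/(n + 7)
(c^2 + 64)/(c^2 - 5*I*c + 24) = (c + 8*I)/(c + 3*I)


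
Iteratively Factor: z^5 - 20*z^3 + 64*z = (z - 4)*(z^4 + 4*z^3 - 4*z^2 - 16*z) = (z - 4)*(z + 2)*(z^3 + 2*z^2 - 8*z) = (z - 4)*(z - 2)*(z + 2)*(z^2 + 4*z) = z*(z - 4)*(z - 2)*(z + 2)*(z + 4)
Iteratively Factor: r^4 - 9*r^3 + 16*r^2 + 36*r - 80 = (r - 4)*(r^3 - 5*r^2 - 4*r + 20) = (r - 5)*(r - 4)*(r^2 - 4) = (r - 5)*(r - 4)*(r + 2)*(r - 2)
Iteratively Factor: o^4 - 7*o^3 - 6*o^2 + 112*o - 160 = (o - 4)*(o^3 - 3*o^2 - 18*o + 40) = (o - 4)*(o - 2)*(o^2 - o - 20) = (o - 5)*(o - 4)*(o - 2)*(o + 4)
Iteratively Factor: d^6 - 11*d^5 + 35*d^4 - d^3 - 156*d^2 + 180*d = (d - 5)*(d^5 - 6*d^4 + 5*d^3 + 24*d^2 - 36*d) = (d - 5)*(d + 2)*(d^4 - 8*d^3 + 21*d^2 - 18*d) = (d - 5)*(d - 3)*(d + 2)*(d^3 - 5*d^2 + 6*d) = d*(d - 5)*(d - 3)*(d + 2)*(d^2 - 5*d + 6) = d*(d - 5)*(d - 3)*(d - 2)*(d + 2)*(d - 3)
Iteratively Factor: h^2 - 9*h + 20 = (h - 5)*(h - 4)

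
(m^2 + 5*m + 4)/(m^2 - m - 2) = (m + 4)/(m - 2)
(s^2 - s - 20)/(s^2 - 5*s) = (s + 4)/s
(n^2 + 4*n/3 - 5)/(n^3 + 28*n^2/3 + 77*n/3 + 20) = (3*n - 5)/(3*n^2 + 19*n + 20)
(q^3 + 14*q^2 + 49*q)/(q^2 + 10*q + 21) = q*(q + 7)/(q + 3)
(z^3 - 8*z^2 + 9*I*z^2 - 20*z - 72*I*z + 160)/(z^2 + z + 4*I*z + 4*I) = (z^2 + z*(-8 + 5*I) - 40*I)/(z + 1)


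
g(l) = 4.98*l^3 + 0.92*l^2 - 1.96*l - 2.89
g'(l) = 14.94*l^2 + 1.84*l - 1.96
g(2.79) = 106.96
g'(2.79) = 119.47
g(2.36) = 63.07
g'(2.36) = 85.59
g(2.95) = 127.18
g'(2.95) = 133.48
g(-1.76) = -23.74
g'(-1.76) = 41.08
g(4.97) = 621.46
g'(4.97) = 376.22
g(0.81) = -1.23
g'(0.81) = 9.33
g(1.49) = 12.71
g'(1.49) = 33.95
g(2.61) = 86.80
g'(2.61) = 104.62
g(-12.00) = -8452.33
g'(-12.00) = 2127.32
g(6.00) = 1094.15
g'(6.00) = 546.92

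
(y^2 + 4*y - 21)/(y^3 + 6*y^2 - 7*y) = (y - 3)/(y*(y - 1))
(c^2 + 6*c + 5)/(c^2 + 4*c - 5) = (c + 1)/(c - 1)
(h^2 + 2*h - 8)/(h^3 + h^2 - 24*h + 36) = (h + 4)/(h^2 + 3*h - 18)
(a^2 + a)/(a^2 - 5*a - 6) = a/(a - 6)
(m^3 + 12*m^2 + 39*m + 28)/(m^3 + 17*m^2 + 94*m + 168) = (m + 1)/(m + 6)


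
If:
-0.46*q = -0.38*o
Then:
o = 1.21052631578947*q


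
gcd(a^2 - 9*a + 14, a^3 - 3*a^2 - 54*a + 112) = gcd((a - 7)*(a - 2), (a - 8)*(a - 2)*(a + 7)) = a - 2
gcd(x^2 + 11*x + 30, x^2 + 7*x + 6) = x + 6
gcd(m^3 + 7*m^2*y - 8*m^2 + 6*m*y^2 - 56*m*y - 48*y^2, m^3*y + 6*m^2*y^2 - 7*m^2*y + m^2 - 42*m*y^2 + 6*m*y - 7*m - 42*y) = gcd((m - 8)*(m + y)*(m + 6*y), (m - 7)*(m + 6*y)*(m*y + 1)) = m + 6*y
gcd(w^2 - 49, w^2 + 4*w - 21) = w + 7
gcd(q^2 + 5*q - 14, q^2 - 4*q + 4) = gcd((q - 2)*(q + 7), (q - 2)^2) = q - 2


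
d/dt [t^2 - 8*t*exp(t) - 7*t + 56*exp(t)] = -8*t*exp(t) + 2*t + 48*exp(t) - 7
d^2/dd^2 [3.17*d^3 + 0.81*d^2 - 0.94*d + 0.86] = 19.02*d + 1.62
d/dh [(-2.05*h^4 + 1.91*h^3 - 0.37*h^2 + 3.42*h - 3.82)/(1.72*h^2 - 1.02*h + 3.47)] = (-7.052*h^5 + 9.5582*h^4 - 32.3504*h^3 + 14.3781*h^2 + 10.573*h + 7.971)/(2.9584*h^4 - 3.5088*h^3 + 12.9772*h^2 - 7.0788*h + 12.0409)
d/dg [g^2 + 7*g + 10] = 2*g + 7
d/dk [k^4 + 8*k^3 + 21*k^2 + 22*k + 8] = 4*k^3 + 24*k^2 + 42*k + 22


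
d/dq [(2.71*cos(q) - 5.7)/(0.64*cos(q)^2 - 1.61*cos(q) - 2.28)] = (1.7344*cos(q)^2 - 7.296*cos(q) + 15.3558)*sin(q)/(0.4096*cos(q)^4 - 2.0608*cos(q)^3 - 0.326299999999999*cos(q)^2 + 7.3416*cos(q) + 5.1984)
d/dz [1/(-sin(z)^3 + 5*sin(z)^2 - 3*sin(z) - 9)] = (3*sin(z) - 1)*cos(z)/((sin(z) - 3)^3*(sin(z) + 1)^2)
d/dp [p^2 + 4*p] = 2*p + 4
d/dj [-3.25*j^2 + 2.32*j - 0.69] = 2.32 - 6.5*j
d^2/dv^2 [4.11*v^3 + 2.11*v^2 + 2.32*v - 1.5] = 24.66*v + 4.22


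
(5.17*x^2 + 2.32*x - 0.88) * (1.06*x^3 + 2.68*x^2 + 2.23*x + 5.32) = 5.4802*x^5 + 16.3148*x^4 + 16.8139*x^3 + 30.3196*x^2 + 10.38*x - 4.6816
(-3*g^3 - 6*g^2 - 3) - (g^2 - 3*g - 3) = -3*g^3 - 7*g^2 + 3*g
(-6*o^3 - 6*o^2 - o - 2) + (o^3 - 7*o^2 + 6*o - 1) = -5*o^3 - 13*o^2 + 5*o - 3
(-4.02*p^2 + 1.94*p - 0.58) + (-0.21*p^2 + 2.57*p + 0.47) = -4.23*p^2 + 4.51*p - 0.11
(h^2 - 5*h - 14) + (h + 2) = h^2 - 4*h - 12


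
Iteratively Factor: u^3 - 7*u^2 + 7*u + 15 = (u - 3)*(u^2 - 4*u - 5) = (u - 3)*(u + 1)*(u - 5)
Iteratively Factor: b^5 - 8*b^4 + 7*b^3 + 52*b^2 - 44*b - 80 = (b + 1)*(b^4 - 9*b^3 + 16*b^2 + 36*b - 80) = (b - 2)*(b + 1)*(b^3 - 7*b^2 + 2*b + 40) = (b - 4)*(b - 2)*(b + 1)*(b^2 - 3*b - 10) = (b - 4)*(b - 2)*(b + 1)*(b + 2)*(b - 5)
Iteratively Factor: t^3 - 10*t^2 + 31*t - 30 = (t - 3)*(t^2 - 7*t + 10) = (t - 3)*(t - 2)*(t - 5)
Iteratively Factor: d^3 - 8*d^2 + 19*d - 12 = (d - 1)*(d^2 - 7*d + 12) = (d - 4)*(d - 1)*(d - 3)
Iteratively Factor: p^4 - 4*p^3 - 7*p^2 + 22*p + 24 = (p - 3)*(p^3 - p^2 - 10*p - 8) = (p - 3)*(p + 1)*(p^2 - 2*p - 8) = (p - 3)*(p + 1)*(p + 2)*(p - 4)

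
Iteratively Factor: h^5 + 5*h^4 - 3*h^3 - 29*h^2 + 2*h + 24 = (h + 1)*(h^4 + 4*h^3 - 7*h^2 - 22*h + 24) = (h + 1)*(h + 4)*(h^3 - 7*h + 6) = (h - 1)*(h + 1)*(h + 4)*(h^2 + h - 6) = (h - 1)*(h + 1)*(h + 3)*(h + 4)*(h - 2)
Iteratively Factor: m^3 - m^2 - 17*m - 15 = (m + 1)*(m^2 - 2*m - 15) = (m + 1)*(m + 3)*(m - 5)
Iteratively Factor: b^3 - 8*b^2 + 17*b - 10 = (b - 2)*(b^2 - 6*b + 5) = (b - 5)*(b - 2)*(b - 1)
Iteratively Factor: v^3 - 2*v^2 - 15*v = (v + 3)*(v^2 - 5*v) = (v - 5)*(v + 3)*(v)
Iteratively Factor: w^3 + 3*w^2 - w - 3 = (w + 3)*(w^2 - 1) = (w + 1)*(w + 3)*(w - 1)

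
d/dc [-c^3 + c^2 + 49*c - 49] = -3*c^2 + 2*c + 49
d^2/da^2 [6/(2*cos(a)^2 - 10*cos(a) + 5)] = 12*(8*sin(a)^4 - 34*sin(a)^2 + 125*cos(a)/2 - 15*cos(3*a)/2 - 64)/(2*sin(a)^2 + 10*cos(a) - 7)^3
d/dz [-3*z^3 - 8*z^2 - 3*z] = -9*z^2 - 16*z - 3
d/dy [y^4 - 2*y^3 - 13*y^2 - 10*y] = 4*y^3 - 6*y^2 - 26*y - 10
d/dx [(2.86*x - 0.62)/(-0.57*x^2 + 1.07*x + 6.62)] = (1.6302*x^2 - 0.7068*x + 19.5966)/(0.3249*x^4 - 1.2198*x^3 - 6.4019*x^2 + 14.1668*x + 43.8244)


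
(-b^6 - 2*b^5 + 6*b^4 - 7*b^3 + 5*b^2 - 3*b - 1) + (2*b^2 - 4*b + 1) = -b^6 - 2*b^5 + 6*b^4 - 7*b^3 + 7*b^2 - 7*b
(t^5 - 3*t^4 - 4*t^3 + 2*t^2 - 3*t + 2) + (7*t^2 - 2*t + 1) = t^5 - 3*t^4 - 4*t^3 + 9*t^2 - 5*t + 3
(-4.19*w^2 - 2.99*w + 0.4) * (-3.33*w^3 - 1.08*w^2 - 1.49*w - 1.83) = 13.9527*w^5 + 14.4819*w^4 + 8.1403*w^3 + 11.6908*w^2 + 4.8757*w - 0.732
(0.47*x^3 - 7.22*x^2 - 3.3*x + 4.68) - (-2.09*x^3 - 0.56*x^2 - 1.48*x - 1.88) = 2.56*x^3 - 6.66*x^2 - 1.82*x + 6.56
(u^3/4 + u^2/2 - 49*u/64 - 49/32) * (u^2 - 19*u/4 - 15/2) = u^5/4 - 11*u^4/16 - 321*u^3/64 - 421*u^2/256 + 833*u/64 + 735/64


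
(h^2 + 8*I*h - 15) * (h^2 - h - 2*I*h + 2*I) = h^4 - h^3 + 6*I*h^3 + h^2 - 6*I*h^2 - h + 30*I*h - 30*I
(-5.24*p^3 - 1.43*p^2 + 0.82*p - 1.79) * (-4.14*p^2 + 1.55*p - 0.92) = 21.6936*p^5 - 2.2018*p^4 - 0.790499999999999*p^3 + 9.9972*p^2 - 3.5289*p + 1.6468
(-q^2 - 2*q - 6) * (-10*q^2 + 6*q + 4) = 10*q^4 + 14*q^3 + 44*q^2 - 44*q - 24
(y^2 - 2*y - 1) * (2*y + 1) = 2*y^3 - 3*y^2 - 4*y - 1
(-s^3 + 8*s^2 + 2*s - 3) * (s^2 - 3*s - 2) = -s^5 + 11*s^4 - 20*s^3 - 25*s^2 + 5*s + 6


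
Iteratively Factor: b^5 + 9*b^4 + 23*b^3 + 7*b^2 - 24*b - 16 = (b + 1)*(b^4 + 8*b^3 + 15*b^2 - 8*b - 16) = (b - 1)*(b + 1)*(b^3 + 9*b^2 + 24*b + 16) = (b - 1)*(b + 1)^2*(b^2 + 8*b + 16) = (b - 1)*(b + 1)^2*(b + 4)*(b + 4)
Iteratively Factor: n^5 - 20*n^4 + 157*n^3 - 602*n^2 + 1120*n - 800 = (n - 5)*(n^4 - 15*n^3 + 82*n^2 - 192*n + 160) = (n - 5)*(n - 2)*(n^3 - 13*n^2 + 56*n - 80) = (n - 5)^2*(n - 2)*(n^2 - 8*n + 16) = (n - 5)^2*(n - 4)*(n - 2)*(n - 4)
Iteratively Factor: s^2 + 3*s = (s + 3)*(s)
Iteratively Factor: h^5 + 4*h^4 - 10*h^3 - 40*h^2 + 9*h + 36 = (h + 4)*(h^4 - 10*h^2 + 9) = (h + 1)*(h + 4)*(h^3 - h^2 - 9*h + 9) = (h - 1)*(h + 1)*(h + 4)*(h^2 - 9) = (h - 3)*(h - 1)*(h + 1)*(h + 4)*(h + 3)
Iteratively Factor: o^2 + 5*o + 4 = (o + 4)*(o + 1)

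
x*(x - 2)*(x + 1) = x^3 - x^2 - 2*x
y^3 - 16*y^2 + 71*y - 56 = (y - 8)*(y - 7)*(y - 1)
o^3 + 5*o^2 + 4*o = o*(o + 1)*(o + 4)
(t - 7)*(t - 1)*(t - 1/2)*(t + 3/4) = t^4 - 31*t^3/4 + 37*t^2/8 + 19*t/4 - 21/8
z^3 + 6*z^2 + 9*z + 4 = (z + 1)^2*(z + 4)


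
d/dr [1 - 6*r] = -6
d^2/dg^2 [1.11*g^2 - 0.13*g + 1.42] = 2.22000000000000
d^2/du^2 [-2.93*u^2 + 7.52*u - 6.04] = -5.86000000000000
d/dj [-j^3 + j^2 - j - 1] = -3*j^2 + 2*j - 1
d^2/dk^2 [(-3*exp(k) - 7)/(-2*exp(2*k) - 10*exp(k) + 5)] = (12*exp(4*k) + 52*exp(3*k) + 600*exp(2*k) + 1130*exp(k) + 425)*exp(k)/(8*exp(6*k) + 120*exp(5*k) + 540*exp(4*k) + 400*exp(3*k) - 1350*exp(2*k) + 750*exp(k) - 125)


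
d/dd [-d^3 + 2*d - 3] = 2 - 3*d^2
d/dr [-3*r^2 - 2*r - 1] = -6*r - 2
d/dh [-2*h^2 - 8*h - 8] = -4*h - 8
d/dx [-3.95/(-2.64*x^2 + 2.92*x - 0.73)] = (11.534 - 20.856*x)/(2.64*x^2 - 2.92*x + 0.73)^2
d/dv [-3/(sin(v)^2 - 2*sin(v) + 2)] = 6*(sin(v) - 1)*cos(v)/(sin(v)^2 - 2*sin(v) + 2)^2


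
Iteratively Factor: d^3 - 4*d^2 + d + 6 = (d - 2)*(d^2 - 2*d - 3) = (d - 3)*(d - 2)*(d + 1)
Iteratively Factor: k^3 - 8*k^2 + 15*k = (k - 5)*(k^2 - 3*k) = k*(k - 5)*(k - 3)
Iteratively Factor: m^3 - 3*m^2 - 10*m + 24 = (m - 4)*(m^2 + m - 6) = (m - 4)*(m + 3)*(m - 2)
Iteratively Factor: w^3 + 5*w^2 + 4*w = (w + 1)*(w^2 + 4*w) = (w + 1)*(w + 4)*(w)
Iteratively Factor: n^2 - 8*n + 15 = (n - 5)*(n - 3)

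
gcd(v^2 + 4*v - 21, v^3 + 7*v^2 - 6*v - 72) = v - 3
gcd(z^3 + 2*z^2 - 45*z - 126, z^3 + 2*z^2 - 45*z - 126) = z^3 + 2*z^2 - 45*z - 126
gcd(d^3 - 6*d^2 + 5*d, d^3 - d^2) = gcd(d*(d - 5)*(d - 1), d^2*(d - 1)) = d^2 - d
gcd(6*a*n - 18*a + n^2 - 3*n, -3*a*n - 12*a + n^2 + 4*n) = 1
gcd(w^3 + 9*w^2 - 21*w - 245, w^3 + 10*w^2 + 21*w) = w + 7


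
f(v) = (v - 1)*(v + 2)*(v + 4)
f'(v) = (v - 1)*(v + 2) + (v - 1)*(v + 4) + (v + 2)*(v + 4) = 3*v^2 + 10*v + 2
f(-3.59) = 2.99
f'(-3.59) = 4.76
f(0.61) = -4.69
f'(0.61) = 9.22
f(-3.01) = 4.01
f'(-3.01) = -0.92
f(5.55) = 328.07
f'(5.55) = 149.91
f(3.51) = 103.86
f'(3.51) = 74.06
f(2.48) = 42.96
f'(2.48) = 45.25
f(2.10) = 27.51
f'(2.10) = 36.23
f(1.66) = 13.67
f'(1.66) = 26.87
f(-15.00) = -2288.00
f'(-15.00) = 527.00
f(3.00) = 70.00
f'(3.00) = 59.00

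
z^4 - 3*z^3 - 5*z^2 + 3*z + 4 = (z - 4)*(z - 1)*(z + 1)^2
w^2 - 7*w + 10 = (w - 5)*(w - 2)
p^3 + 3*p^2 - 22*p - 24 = (p - 4)*(p + 1)*(p + 6)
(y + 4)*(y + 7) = y^2 + 11*y + 28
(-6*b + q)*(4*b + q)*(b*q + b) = -24*b^3*q - 24*b^3 - 2*b^2*q^2 - 2*b^2*q + b*q^3 + b*q^2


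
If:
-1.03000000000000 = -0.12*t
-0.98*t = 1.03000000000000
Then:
No Solution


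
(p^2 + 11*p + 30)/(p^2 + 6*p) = (p + 5)/p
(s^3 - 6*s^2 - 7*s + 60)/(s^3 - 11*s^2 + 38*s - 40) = (s + 3)/(s - 2)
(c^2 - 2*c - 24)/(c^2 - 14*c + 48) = (c + 4)/(c - 8)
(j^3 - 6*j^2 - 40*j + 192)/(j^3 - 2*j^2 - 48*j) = (j - 4)/j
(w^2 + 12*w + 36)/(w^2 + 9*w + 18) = (w + 6)/(w + 3)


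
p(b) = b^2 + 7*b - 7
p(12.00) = 221.00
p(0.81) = -0.67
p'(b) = 2*b + 7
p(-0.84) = -12.17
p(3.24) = 26.18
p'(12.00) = 31.00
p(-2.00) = -17.00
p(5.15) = 55.57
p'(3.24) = 13.48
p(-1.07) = -13.35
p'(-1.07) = 4.86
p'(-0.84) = 5.32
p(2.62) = 18.20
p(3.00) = 23.00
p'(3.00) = 13.00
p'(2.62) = 12.24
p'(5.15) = 17.30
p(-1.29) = -14.37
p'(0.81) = 8.62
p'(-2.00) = 3.00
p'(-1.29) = 4.42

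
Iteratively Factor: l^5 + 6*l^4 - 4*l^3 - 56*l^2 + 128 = (l + 2)*(l^4 + 4*l^3 - 12*l^2 - 32*l + 64) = (l - 2)*(l + 2)*(l^3 + 6*l^2 - 32) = (l - 2)^2*(l + 2)*(l^2 + 8*l + 16) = (l - 2)^2*(l + 2)*(l + 4)*(l + 4)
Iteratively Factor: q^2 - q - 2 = (q + 1)*(q - 2)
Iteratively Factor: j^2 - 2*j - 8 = (j + 2)*(j - 4)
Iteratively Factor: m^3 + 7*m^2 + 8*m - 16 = (m + 4)*(m^2 + 3*m - 4) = (m + 4)^2*(m - 1)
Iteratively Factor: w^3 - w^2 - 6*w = (w + 2)*(w^2 - 3*w) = (w - 3)*(w + 2)*(w)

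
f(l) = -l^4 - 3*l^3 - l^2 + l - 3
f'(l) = -4*l^3 - 9*l^2 - 2*l + 1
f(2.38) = -78.81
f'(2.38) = -108.66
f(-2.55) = -4.59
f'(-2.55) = 13.90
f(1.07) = -8.06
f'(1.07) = -16.34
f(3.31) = -239.48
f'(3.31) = -249.28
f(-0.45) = -3.42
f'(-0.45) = 0.44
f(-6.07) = -732.52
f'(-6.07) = 576.13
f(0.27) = -2.87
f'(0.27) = -0.27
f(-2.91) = -12.16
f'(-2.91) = 29.18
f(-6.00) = -693.00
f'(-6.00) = 553.00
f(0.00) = -3.00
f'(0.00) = 1.00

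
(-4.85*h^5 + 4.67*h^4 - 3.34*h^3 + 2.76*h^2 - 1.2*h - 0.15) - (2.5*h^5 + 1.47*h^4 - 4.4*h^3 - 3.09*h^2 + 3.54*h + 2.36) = -7.35*h^5 + 3.2*h^4 + 1.06*h^3 + 5.85*h^2 - 4.74*h - 2.51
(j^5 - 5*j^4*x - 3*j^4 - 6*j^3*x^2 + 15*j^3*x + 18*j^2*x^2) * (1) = j^5 - 5*j^4*x - 3*j^4 - 6*j^3*x^2 + 15*j^3*x + 18*j^2*x^2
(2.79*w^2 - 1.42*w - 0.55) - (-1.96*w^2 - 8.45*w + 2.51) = 4.75*w^2 + 7.03*w - 3.06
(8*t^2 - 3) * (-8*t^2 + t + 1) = -64*t^4 + 8*t^3 + 32*t^2 - 3*t - 3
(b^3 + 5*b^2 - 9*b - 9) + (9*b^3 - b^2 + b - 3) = 10*b^3 + 4*b^2 - 8*b - 12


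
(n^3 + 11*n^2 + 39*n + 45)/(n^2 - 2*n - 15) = (n^2 + 8*n + 15)/(n - 5)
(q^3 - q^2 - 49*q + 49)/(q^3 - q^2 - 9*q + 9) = (q^2 - 49)/(q^2 - 9)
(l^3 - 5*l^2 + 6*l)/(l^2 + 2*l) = (l^2 - 5*l + 6)/(l + 2)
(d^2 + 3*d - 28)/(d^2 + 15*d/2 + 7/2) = 2*(d - 4)/(2*d + 1)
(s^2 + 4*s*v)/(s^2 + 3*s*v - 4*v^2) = s/(s - v)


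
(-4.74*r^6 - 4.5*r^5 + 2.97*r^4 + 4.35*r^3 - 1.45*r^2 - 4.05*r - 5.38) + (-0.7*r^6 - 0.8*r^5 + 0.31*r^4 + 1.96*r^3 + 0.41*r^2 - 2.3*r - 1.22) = -5.44*r^6 - 5.3*r^5 + 3.28*r^4 + 6.31*r^3 - 1.04*r^2 - 6.35*r - 6.6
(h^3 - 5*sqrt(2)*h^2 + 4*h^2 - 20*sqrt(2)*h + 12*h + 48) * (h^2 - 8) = h^5 - 5*sqrt(2)*h^4 + 4*h^4 - 20*sqrt(2)*h^3 + 4*h^3 + 16*h^2 + 40*sqrt(2)*h^2 - 96*h + 160*sqrt(2)*h - 384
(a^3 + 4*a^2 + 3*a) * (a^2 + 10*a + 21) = a^5 + 14*a^4 + 64*a^3 + 114*a^2 + 63*a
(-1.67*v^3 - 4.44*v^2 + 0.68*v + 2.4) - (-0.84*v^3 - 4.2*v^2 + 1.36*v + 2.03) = -0.83*v^3 - 0.24*v^2 - 0.68*v + 0.37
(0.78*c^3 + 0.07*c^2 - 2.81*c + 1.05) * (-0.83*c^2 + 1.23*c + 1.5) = -0.6474*c^5 + 0.9013*c^4 + 3.5884*c^3 - 4.2228*c^2 - 2.9235*c + 1.575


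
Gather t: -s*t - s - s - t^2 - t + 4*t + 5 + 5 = -2*s - t^2 + t*(3 - s) + 10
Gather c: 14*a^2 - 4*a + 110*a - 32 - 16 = 14*a^2 + 106*a - 48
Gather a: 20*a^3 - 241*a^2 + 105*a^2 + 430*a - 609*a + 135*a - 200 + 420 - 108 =20*a^3 - 136*a^2 - 44*a + 112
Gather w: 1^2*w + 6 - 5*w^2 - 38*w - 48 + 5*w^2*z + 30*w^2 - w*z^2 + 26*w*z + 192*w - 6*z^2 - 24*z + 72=w^2*(5*z + 25) + w*(-z^2 + 26*z + 155) - 6*z^2 - 24*z + 30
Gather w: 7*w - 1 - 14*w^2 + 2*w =-14*w^2 + 9*w - 1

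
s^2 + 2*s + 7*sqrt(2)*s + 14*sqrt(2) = (s + 2)*(s + 7*sqrt(2))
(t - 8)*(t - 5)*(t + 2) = t^3 - 11*t^2 + 14*t + 80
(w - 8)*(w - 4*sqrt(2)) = w^2 - 8*w - 4*sqrt(2)*w + 32*sqrt(2)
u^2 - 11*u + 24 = (u - 8)*(u - 3)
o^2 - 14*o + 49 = (o - 7)^2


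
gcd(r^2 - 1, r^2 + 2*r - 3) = r - 1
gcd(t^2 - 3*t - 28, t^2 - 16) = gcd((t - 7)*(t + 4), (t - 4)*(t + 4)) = t + 4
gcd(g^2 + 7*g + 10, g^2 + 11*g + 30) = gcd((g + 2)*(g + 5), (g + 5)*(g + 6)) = g + 5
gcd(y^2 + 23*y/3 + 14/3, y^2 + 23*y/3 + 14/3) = y^2 + 23*y/3 + 14/3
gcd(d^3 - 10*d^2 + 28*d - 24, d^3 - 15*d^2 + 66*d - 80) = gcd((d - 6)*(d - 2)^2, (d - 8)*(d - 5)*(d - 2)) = d - 2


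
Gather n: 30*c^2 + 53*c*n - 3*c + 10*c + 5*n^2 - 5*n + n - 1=30*c^2 + 7*c + 5*n^2 + n*(53*c - 4) - 1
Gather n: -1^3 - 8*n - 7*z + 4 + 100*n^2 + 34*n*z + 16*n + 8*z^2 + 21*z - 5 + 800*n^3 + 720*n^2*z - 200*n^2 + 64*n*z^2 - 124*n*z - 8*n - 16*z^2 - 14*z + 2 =800*n^3 + n^2*(720*z - 100) + n*(64*z^2 - 90*z) - 8*z^2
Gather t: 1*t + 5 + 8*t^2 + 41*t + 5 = 8*t^2 + 42*t + 10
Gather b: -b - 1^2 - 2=-b - 3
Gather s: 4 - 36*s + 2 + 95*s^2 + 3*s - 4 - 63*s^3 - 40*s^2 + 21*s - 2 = -63*s^3 + 55*s^2 - 12*s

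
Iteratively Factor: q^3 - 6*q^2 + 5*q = (q - 5)*(q^2 - q) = q*(q - 5)*(q - 1)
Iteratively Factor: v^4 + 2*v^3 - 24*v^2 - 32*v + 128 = (v + 4)*(v^3 - 2*v^2 - 16*v + 32) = (v + 4)^2*(v^2 - 6*v + 8) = (v - 2)*(v + 4)^2*(v - 4)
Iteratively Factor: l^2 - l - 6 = (l - 3)*(l + 2)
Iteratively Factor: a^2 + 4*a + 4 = (a + 2)*(a + 2)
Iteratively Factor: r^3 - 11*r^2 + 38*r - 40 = (r - 2)*(r^2 - 9*r + 20) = (r - 5)*(r - 2)*(r - 4)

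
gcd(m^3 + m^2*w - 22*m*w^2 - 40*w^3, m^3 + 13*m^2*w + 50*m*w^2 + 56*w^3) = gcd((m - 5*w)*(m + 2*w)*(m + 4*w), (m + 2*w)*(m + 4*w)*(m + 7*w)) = m^2 + 6*m*w + 8*w^2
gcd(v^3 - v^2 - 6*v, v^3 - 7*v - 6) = v^2 - v - 6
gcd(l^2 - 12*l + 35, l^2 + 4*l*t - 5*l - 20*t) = l - 5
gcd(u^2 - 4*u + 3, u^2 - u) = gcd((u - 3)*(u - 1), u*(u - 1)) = u - 1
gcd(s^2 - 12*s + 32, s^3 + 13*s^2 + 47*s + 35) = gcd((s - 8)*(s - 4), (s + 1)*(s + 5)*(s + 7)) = 1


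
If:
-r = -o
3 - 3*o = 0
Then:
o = 1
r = 1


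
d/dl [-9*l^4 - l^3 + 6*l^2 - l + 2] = -36*l^3 - 3*l^2 + 12*l - 1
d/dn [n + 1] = 1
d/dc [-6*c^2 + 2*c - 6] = 2 - 12*c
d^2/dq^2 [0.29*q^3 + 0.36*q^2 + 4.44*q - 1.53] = 1.74*q + 0.72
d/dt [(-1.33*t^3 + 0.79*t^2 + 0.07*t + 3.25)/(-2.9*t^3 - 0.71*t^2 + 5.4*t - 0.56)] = (3.2353*t^4 - 13.958*t^3 + 34.8251*t^2 + 3.7302*t - 17.5892)/(8.41*t^6 + 4.118*t^5 - 30.8159*t^4 - 4.42*t^3 + 29.9552*t^2 - 6.048*t + 0.3136)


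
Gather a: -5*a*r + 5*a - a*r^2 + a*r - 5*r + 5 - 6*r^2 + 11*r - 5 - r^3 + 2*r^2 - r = a*(-r^2 - 4*r + 5) - r^3 - 4*r^2 + 5*r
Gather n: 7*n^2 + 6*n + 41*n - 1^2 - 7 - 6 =7*n^2 + 47*n - 14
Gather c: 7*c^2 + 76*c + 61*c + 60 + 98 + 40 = 7*c^2 + 137*c + 198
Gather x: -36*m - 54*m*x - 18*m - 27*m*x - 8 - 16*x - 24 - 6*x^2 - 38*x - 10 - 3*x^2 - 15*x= -54*m - 9*x^2 + x*(-81*m - 69) - 42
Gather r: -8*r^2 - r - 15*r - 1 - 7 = -8*r^2 - 16*r - 8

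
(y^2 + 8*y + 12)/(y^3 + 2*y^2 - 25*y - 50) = (y + 6)/(y^2 - 25)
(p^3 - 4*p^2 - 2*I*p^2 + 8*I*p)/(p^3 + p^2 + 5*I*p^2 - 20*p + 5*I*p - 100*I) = p*(p - 2*I)/(p^2 + 5*p*(1 + I) + 25*I)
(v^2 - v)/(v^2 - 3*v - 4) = v*(1 - v)/(-v^2 + 3*v + 4)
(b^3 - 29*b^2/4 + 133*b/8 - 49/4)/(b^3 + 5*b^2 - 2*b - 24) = (8*b^2 - 42*b + 49)/(8*(b^2 + 7*b + 12))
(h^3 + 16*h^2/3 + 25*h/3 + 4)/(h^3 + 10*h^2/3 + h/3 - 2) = (3*h + 4)/(3*h - 2)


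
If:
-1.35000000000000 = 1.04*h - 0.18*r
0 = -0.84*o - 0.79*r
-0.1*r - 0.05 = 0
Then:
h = -1.38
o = 0.47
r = -0.50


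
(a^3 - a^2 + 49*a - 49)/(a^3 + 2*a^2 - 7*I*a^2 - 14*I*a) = (a^2 + a*(-1 + 7*I) - 7*I)/(a*(a + 2))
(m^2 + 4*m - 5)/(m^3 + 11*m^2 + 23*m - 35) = 1/(m + 7)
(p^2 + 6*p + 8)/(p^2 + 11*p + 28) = (p + 2)/(p + 7)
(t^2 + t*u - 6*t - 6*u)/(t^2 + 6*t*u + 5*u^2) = (t - 6)/(t + 5*u)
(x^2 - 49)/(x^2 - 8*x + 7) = (x + 7)/(x - 1)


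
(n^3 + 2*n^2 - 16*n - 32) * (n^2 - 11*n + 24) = n^5 - 9*n^4 - 14*n^3 + 192*n^2 - 32*n - 768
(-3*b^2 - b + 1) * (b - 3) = -3*b^3 + 8*b^2 + 4*b - 3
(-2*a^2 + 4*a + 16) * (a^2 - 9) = -2*a^4 + 4*a^3 + 34*a^2 - 36*a - 144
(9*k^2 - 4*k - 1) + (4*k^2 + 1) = 13*k^2 - 4*k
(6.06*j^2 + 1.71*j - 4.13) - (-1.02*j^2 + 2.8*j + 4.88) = 7.08*j^2 - 1.09*j - 9.01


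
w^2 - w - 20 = (w - 5)*(w + 4)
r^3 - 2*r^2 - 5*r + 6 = (r - 3)*(r - 1)*(r + 2)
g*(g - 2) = g^2 - 2*g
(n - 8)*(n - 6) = n^2 - 14*n + 48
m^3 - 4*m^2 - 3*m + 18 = (m - 3)^2*(m + 2)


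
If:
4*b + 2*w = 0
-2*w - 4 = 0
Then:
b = 1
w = -2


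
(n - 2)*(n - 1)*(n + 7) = n^3 + 4*n^2 - 19*n + 14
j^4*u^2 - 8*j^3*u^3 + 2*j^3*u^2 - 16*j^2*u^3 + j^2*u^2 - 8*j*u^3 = j*(j - 8*u)*(j*u + u)^2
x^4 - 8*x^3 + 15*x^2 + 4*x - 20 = (x - 5)*(x - 2)^2*(x + 1)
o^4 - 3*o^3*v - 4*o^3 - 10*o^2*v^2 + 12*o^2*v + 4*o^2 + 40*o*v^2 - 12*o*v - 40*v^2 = (o - 2)^2*(o - 5*v)*(o + 2*v)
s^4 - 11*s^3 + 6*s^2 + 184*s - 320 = (s - 8)*(s - 5)*(s - 2)*(s + 4)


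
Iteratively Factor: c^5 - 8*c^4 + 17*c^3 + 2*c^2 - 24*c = (c - 3)*(c^4 - 5*c^3 + 2*c^2 + 8*c) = (c - 4)*(c - 3)*(c^3 - c^2 - 2*c) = c*(c - 4)*(c - 3)*(c^2 - c - 2) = c*(c - 4)*(c - 3)*(c - 2)*(c + 1)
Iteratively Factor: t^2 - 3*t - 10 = (t + 2)*(t - 5)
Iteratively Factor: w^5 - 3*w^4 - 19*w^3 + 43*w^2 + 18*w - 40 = (w - 1)*(w^4 - 2*w^3 - 21*w^2 + 22*w + 40) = (w - 2)*(w - 1)*(w^3 - 21*w - 20) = (w - 2)*(w - 1)*(w + 4)*(w^2 - 4*w - 5) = (w - 2)*(w - 1)*(w + 1)*(w + 4)*(w - 5)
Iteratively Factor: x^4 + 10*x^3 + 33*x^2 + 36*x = (x + 3)*(x^3 + 7*x^2 + 12*x) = x*(x + 3)*(x^2 + 7*x + 12) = x*(x + 3)*(x + 4)*(x + 3)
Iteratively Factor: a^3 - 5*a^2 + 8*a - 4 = (a - 1)*(a^2 - 4*a + 4) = (a - 2)*(a - 1)*(a - 2)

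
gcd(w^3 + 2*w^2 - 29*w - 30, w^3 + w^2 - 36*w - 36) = w^2 + 7*w + 6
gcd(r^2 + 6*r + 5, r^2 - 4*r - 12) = 1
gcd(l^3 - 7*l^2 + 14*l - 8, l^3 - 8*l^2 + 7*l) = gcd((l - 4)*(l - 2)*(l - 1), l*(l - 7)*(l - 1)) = l - 1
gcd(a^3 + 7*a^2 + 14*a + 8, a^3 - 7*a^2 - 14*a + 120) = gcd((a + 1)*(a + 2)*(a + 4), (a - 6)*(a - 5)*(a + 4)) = a + 4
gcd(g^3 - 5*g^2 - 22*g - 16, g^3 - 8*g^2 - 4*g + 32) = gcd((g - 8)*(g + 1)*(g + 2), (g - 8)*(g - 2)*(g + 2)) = g^2 - 6*g - 16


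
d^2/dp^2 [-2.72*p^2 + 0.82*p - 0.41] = -5.44000000000000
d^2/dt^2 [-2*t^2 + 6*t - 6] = -4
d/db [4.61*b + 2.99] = 4.61000000000000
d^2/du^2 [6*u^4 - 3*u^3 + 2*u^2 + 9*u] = 72*u^2 - 18*u + 4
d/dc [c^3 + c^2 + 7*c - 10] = 3*c^2 + 2*c + 7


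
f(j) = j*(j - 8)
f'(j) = 2*j - 8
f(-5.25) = 69.56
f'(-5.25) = -18.50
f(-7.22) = 109.89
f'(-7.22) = -22.44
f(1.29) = -8.66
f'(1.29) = -5.42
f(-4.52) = 56.59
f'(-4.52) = -17.04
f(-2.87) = 31.20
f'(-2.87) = -13.74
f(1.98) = -11.92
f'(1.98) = -4.04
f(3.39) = -15.63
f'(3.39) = -1.22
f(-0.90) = 8.01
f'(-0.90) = -9.80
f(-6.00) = 84.00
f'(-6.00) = -20.00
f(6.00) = -12.00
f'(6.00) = 4.00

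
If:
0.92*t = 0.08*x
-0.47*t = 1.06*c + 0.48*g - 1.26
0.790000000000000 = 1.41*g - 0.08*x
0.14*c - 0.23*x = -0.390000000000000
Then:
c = 0.79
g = 0.68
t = 0.19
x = 2.18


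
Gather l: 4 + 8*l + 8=8*l + 12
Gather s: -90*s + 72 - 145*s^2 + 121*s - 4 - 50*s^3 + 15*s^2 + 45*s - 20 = -50*s^3 - 130*s^2 + 76*s + 48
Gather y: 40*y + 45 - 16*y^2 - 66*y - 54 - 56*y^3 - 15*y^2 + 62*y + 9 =-56*y^3 - 31*y^2 + 36*y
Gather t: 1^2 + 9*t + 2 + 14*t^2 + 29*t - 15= 14*t^2 + 38*t - 12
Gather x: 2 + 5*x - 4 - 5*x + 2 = 0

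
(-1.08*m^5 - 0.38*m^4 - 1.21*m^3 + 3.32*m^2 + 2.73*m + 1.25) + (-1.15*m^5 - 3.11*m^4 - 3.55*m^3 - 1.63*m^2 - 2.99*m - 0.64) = -2.23*m^5 - 3.49*m^4 - 4.76*m^3 + 1.69*m^2 - 0.26*m + 0.61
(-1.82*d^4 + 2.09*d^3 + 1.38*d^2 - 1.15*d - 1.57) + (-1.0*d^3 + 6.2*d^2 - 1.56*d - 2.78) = -1.82*d^4 + 1.09*d^3 + 7.58*d^2 - 2.71*d - 4.35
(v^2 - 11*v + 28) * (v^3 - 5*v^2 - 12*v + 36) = v^5 - 16*v^4 + 71*v^3 + 28*v^2 - 732*v + 1008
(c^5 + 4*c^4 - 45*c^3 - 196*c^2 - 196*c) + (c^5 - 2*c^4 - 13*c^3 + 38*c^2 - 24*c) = 2*c^5 + 2*c^4 - 58*c^3 - 158*c^2 - 220*c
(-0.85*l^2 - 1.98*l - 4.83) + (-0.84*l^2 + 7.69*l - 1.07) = -1.69*l^2 + 5.71*l - 5.9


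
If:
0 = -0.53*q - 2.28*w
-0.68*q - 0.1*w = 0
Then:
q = 0.00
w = 0.00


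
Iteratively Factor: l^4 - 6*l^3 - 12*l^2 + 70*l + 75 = (l + 1)*(l^3 - 7*l^2 - 5*l + 75) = (l - 5)*(l + 1)*(l^2 - 2*l - 15) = (l - 5)*(l + 1)*(l + 3)*(l - 5)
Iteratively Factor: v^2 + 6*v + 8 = (v + 4)*(v + 2)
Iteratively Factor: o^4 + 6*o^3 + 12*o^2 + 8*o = (o)*(o^3 + 6*o^2 + 12*o + 8) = o*(o + 2)*(o^2 + 4*o + 4) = o*(o + 2)^2*(o + 2)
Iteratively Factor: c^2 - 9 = (c + 3)*(c - 3)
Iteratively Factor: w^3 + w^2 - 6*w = (w)*(w^2 + w - 6) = w*(w + 3)*(w - 2)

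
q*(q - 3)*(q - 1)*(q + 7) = q^4 + 3*q^3 - 25*q^2 + 21*q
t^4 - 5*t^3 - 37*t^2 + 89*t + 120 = (t - 8)*(t - 3)*(t + 1)*(t + 5)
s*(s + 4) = s^2 + 4*s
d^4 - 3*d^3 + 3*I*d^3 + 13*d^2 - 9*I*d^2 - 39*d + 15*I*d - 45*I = (d - 3)*(d - 3*I)*(d + I)*(d + 5*I)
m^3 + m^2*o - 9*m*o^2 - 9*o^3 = (m - 3*o)*(m + o)*(m + 3*o)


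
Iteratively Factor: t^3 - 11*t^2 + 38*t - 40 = (t - 2)*(t^2 - 9*t + 20) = (t - 5)*(t - 2)*(t - 4)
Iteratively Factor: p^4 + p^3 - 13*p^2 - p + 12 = (p - 1)*(p^3 + 2*p^2 - 11*p - 12) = (p - 3)*(p - 1)*(p^2 + 5*p + 4) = (p - 3)*(p - 1)*(p + 4)*(p + 1)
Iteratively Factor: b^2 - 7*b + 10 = (b - 2)*(b - 5)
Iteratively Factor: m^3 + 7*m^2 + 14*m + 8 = (m + 4)*(m^2 + 3*m + 2) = (m + 2)*(m + 4)*(m + 1)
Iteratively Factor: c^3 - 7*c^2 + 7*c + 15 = (c - 5)*(c^2 - 2*c - 3) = (c - 5)*(c - 3)*(c + 1)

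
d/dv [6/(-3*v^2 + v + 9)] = 6*(6*v - 1)/(-3*v^2 + v + 9)^2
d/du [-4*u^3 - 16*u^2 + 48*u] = -12*u^2 - 32*u + 48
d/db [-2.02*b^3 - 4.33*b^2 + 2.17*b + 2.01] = -6.06*b^2 - 8.66*b + 2.17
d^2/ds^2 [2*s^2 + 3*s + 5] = 4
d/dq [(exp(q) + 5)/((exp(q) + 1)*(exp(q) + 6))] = (-exp(2*q) - 10*exp(q) - 29)*exp(q)/(exp(4*q) + 14*exp(3*q) + 61*exp(2*q) + 84*exp(q) + 36)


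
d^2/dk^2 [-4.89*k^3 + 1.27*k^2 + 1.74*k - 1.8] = 2.54 - 29.34*k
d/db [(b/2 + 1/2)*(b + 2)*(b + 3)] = 3*b^2/2 + 6*b + 11/2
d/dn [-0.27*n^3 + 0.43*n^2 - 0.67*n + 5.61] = -0.81*n^2 + 0.86*n - 0.67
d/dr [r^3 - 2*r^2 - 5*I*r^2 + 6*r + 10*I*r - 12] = 3*r^2 - 4*r - 10*I*r + 6 + 10*I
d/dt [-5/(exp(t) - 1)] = 5/(4*sinh(t/2)^2)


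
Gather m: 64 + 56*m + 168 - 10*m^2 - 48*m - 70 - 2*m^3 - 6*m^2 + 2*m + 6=-2*m^3 - 16*m^2 + 10*m + 168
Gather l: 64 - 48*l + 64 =128 - 48*l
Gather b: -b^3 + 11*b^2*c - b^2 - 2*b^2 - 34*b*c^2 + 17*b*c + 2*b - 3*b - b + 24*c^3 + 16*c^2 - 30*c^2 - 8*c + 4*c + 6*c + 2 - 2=-b^3 + b^2*(11*c - 3) + b*(-34*c^2 + 17*c - 2) + 24*c^3 - 14*c^2 + 2*c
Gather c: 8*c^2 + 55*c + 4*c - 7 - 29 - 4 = 8*c^2 + 59*c - 40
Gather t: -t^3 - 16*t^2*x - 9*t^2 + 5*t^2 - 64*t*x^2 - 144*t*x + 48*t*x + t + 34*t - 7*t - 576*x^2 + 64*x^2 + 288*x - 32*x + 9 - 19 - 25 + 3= -t^3 + t^2*(-16*x - 4) + t*(-64*x^2 - 96*x + 28) - 512*x^2 + 256*x - 32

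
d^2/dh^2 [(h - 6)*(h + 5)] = 2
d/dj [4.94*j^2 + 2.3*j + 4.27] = 9.88*j + 2.3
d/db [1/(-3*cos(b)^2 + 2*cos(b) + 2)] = 2*(1 - 3*cos(b))*sin(b)/(-3*cos(b)^2 + 2*cos(b) + 2)^2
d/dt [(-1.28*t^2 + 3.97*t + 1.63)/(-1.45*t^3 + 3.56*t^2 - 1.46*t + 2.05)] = (-1.856*t^4 + 11.513*t^3 - 5.1739*t^2 - 16.8536*t + 10.5183)/(2.1025*t^6 - 10.324*t^5 + 16.9076*t^4 - 16.3402*t^3 + 16.7276*t^2 - 5.986*t + 4.2025)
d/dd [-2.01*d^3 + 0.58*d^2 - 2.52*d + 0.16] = -6.03*d^2 + 1.16*d - 2.52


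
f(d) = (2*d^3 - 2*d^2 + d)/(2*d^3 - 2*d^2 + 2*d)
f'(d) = (-6*d^2 + 4*d - 2)*(2*d^3 - 2*d^2 + d)/(2*d^3 - 2*d^2 + 2*d)^2 + (6*d^2 - 4*d + 1)/(2*d^3 - 2*d^2 + 2*d) = (d - 1/2)/(d^4 - 2*d^3 + 3*d^2 - 2*d + 1)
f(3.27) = 0.94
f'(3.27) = 0.04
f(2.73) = 0.91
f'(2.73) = 0.07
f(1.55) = 0.73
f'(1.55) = 0.31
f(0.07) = 0.47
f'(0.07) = -0.49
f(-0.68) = 0.77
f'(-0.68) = -0.26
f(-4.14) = 0.98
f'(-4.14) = -0.01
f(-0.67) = 0.76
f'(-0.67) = -0.26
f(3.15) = 0.94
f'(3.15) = 0.04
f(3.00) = 0.93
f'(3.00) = 0.05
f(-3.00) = 0.96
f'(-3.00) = -0.02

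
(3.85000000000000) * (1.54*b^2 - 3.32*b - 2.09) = 5.929*b^2 - 12.782*b - 8.0465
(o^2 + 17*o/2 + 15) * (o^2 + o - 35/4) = o^4 + 19*o^3/2 + 59*o^2/4 - 475*o/8 - 525/4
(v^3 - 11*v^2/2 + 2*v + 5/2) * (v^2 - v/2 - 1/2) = v^5 - 6*v^4 + 17*v^3/4 + 17*v^2/4 - 9*v/4 - 5/4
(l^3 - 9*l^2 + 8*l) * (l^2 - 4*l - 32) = l^5 - 13*l^4 + 12*l^3 + 256*l^2 - 256*l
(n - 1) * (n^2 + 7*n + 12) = n^3 + 6*n^2 + 5*n - 12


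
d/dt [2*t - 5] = 2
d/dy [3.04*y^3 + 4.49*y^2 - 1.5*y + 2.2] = 9.12*y^2 + 8.98*y - 1.5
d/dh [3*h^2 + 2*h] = 6*h + 2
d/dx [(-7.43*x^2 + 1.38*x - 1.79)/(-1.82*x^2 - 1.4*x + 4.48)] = (12.9136*x^2 - 73.0884*x + 3.6764)/(3.3124*x^4 + 5.096*x^3 - 14.3472*x^2 - 12.544*x + 20.0704)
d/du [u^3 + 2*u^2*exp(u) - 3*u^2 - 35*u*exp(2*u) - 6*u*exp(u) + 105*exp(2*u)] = 2*u^2*exp(u) + 3*u^2 - 70*u*exp(2*u) - 2*u*exp(u) - 6*u + 175*exp(2*u) - 6*exp(u)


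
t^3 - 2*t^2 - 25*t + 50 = (t - 5)*(t - 2)*(t + 5)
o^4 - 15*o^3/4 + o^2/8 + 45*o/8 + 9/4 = (o - 3)*(o - 2)*(o + 1/2)*(o + 3/4)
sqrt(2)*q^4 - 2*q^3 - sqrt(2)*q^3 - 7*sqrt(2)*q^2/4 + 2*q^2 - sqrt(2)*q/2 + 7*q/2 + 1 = (q - 2)*(q + 1/2)*(q - sqrt(2))*(sqrt(2)*q + sqrt(2)/2)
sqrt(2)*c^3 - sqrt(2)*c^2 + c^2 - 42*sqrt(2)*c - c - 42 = (c - 7)*(c + 6)*(sqrt(2)*c + 1)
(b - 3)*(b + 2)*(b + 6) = b^3 + 5*b^2 - 12*b - 36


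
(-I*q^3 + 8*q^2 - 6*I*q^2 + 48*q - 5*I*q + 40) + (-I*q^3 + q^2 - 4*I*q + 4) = -2*I*q^3 + 9*q^2 - 6*I*q^2 + 48*q - 9*I*q + 44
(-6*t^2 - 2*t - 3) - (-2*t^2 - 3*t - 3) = -4*t^2 + t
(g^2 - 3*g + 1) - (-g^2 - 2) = 2*g^2 - 3*g + 3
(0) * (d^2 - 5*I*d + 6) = 0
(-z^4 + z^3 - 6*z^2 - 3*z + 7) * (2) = -2*z^4 + 2*z^3 - 12*z^2 - 6*z + 14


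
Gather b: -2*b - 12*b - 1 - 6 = -14*b - 7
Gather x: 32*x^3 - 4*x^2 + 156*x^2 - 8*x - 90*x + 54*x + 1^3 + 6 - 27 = 32*x^3 + 152*x^2 - 44*x - 20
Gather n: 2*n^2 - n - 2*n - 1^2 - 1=2*n^2 - 3*n - 2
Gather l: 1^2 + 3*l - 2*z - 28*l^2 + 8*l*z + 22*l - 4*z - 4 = -28*l^2 + l*(8*z + 25) - 6*z - 3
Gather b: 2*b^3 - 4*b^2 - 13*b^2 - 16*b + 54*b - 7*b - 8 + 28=2*b^3 - 17*b^2 + 31*b + 20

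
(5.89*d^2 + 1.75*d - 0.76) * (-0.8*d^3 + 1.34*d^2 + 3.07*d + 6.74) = -4.712*d^5 + 6.4926*d^4 + 21.0353*d^3 + 44.0527*d^2 + 9.4618*d - 5.1224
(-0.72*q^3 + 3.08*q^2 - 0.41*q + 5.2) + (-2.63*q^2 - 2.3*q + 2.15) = -0.72*q^3 + 0.45*q^2 - 2.71*q + 7.35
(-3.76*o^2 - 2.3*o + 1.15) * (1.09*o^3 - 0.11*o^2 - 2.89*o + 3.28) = -4.0984*o^5 - 2.0934*o^4 + 12.3729*o^3 - 5.8123*o^2 - 10.8675*o + 3.772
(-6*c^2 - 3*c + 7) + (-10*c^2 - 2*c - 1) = -16*c^2 - 5*c + 6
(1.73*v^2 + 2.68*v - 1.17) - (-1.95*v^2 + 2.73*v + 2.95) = 3.68*v^2 - 0.0499999999999998*v - 4.12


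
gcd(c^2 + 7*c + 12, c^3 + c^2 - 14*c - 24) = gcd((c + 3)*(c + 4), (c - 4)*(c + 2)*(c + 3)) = c + 3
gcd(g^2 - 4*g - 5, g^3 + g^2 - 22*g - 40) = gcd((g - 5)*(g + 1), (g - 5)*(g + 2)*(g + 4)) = g - 5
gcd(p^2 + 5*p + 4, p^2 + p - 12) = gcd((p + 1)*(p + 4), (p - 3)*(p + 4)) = p + 4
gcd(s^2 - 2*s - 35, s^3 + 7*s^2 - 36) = 1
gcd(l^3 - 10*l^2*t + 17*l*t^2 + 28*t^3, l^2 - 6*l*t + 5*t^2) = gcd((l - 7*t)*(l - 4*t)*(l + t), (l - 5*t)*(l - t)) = 1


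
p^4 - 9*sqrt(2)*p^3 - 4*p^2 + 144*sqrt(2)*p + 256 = (p - 8*sqrt(2))*(p - 4*sqrt(2))*(p + sqrt(2))*(p + 2*sqrt(2))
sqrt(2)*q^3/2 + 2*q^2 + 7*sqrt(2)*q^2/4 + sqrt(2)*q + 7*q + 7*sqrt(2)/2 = (q + 7/2)*(q + sqrt(2))*(sqrt(2)*q/2 + 1)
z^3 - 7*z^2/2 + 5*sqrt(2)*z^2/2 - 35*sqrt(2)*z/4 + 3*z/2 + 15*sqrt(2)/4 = (z - 3)*(z - 1/2)*(z + 5*sqrt(2)/2)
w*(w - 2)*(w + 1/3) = w^3 - 5*w^2/3 - 2*w/3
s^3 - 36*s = s*(s - 6)*(s + 6)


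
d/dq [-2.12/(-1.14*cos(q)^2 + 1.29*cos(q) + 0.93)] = (4.8336*cos(q) - 2.7348)*sin(q)/(-1.14*cos(q)^2 + 1.29*cos(q) + 0.93)^2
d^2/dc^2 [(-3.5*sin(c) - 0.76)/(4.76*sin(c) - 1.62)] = (44.208976*sin(c)^2 + 15.045912*sin(c) - 88.417952)/(107.850176*sin(c)^3 - 110.115936*sin(c)^2 + 37.476432*sin(c) - 4.251528)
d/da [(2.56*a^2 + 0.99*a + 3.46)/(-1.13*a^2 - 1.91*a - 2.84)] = (-3.7709*a^2 - 6.7212*a + 3.797)/(1.2769*a^4 + 4.3166*a^3 + 10.0665*a^2 + 10.8488*a + 8.0656)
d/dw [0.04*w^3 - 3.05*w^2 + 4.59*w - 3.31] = 0.12*w^2 - 6.1*w + 4.59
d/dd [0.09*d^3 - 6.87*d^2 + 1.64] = d*(0.27*d - 13.74)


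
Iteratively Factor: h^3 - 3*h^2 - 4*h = (h - 4)*(h^2 + h) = h*(h - 4)*(h + 1)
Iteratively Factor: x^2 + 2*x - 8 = (x - 2)*(x + 4)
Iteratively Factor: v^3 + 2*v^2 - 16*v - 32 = (v - 4)*(v^2 + 6*v + 8) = (v - 4)*(v + 4)*(v + 2)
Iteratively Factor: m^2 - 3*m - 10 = (m + 2)*(m - 5)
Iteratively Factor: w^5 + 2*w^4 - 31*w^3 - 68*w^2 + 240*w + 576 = (w - 4)*(w^4 + 6*w^3 - 7*w^2 - 96*w - 144) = (w - 4)*(w + 3)*(w^3 + 3*w^2 - 16*w - 48) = (w - 4)^2*(w + 3)*(w^2 + 7*w + 12) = (w - 4)^2*(w + 3)*(w + 4)*(w + 3)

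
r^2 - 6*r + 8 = (r - 4)*(r - 2)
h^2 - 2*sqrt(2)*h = h*(h - 2*sqrt(2))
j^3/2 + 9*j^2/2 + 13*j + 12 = (j/2 + 1)*(j + 3)*(j + 4)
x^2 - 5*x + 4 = (x - 4)*(x - 1)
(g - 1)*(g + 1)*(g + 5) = g^3 + 5*g^2 - g - 5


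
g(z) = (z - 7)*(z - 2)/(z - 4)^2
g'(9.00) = 0.14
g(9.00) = 0.56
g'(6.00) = 1.75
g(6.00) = -1.00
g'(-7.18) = -0.00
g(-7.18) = 1.04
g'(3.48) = -81.65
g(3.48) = -19.27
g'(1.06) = -0.36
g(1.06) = 0.65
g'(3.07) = -13.76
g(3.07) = -4.86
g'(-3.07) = -0.01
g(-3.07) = 1.02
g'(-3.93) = -0.01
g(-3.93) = 1.03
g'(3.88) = -6875.00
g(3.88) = -407.33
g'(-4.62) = -0.01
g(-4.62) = 1.04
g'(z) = (z - 7)/(z - 4)^2 - 2*(z - 7)*(z - 2)/(z - 4)^3 + (z - 2)/(z - 4)^2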